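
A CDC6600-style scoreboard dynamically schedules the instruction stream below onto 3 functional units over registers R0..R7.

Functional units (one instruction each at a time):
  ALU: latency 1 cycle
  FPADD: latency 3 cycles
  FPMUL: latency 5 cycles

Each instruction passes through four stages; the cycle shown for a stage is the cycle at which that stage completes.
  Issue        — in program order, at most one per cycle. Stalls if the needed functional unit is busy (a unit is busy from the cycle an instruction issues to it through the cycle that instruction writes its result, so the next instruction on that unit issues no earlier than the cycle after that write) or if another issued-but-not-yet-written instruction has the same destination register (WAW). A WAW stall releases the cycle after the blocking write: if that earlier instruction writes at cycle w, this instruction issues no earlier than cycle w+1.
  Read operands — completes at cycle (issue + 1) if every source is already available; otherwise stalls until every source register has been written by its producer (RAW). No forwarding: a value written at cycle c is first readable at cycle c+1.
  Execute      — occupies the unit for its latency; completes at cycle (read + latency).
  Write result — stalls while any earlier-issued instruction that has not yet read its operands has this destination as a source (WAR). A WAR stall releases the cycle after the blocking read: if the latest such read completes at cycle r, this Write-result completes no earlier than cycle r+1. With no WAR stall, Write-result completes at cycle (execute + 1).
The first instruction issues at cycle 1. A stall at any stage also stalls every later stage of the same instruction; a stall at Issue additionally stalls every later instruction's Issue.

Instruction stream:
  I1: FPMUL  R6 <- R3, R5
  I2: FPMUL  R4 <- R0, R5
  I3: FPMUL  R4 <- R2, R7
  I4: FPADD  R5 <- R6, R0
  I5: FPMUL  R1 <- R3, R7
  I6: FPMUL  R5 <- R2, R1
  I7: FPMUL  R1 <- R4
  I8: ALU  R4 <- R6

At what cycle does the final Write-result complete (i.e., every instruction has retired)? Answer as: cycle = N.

cycle = 48

1) issue 1, read 2, done 7, write 8
2) issue 9, read 10, done 15, write 16  <struct: FPMUL busy until I1 writes@8>
3) issue 17, read 18, done 23, write 24  <struct: FPMUL busy until I2 writes@16>
4) issue 18, read 19, done 22, write 23
5) issue 25, read 26, done 31, write 32  <struct: FPMUL busy until I3 writes@24>
6) issue 33, read 34, done 39, write 40  <struct: FPMUL busy until I5 writes@32>
7) issue 41, read 42, done 47, write 48  <struct: FPMUL busy until I6 writes@40>
8) issue 42, read 43, done 44, write 45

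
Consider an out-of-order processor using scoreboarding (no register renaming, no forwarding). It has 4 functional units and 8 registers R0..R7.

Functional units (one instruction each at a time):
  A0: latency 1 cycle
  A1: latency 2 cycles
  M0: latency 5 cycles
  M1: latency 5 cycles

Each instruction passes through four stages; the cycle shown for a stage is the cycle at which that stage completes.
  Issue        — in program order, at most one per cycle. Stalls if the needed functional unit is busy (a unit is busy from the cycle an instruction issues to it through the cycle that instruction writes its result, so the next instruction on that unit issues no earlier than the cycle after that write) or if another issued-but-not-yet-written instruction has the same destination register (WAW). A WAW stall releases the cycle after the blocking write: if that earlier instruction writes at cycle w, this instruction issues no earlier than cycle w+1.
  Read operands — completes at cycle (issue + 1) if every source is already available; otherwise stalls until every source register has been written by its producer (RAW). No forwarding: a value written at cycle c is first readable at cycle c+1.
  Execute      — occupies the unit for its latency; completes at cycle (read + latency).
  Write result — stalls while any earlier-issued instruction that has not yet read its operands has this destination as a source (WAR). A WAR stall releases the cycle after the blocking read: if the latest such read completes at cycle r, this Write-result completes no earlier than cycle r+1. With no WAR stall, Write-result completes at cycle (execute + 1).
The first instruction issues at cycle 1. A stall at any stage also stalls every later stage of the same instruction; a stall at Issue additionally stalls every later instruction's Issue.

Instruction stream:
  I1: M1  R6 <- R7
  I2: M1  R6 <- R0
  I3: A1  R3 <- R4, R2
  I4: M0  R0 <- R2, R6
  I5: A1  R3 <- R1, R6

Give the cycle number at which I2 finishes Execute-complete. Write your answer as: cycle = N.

c1: issue I1 (M1)
c2: I1 read-ops
c7: I1 finished on M1
c8: I1→R6
c9: issue I2 (M1)
c10: I2 read-ops · issue I3 (A1)
c11: I3 read-ops · issue I4 (M0)
c13: I3 finished on A1
c14: I3→R3
c15: I2 finished on M1 · issue I5 (A1)
c16: I2→R6
c17: I4 read-ops · I5 read-ops
c19: I5 finished on A1
c20: I5→R3
c22: I4 finished on M0
c23: I4→R0

cycle = 15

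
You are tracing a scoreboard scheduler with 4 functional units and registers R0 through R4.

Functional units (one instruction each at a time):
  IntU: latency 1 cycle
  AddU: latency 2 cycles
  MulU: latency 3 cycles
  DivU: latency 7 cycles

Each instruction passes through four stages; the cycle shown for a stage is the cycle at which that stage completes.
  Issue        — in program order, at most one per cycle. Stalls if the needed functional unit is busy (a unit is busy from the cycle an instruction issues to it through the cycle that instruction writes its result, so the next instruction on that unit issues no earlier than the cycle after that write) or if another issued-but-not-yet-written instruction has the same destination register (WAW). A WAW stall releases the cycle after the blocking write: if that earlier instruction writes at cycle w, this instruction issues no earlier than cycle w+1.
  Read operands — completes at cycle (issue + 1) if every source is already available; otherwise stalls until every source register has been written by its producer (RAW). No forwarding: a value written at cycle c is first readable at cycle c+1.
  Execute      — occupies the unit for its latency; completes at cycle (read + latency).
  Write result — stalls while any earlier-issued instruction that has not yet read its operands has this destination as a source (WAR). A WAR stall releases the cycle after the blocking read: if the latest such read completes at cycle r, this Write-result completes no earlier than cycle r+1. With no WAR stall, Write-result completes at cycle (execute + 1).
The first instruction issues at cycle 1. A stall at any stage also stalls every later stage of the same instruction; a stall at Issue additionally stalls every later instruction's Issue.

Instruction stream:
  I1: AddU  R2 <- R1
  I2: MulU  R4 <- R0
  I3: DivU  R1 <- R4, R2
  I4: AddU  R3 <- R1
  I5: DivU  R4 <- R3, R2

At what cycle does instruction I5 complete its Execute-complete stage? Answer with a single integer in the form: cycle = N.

cycle = 28

[I1] 1/2/4/5
[I2] 2/3/6/7
[I3] 3/8/15/16  (RAW R4: wait I2 write@7)
[I4] 6/17/19/20  (struct: AddU busy until I1 writes@5; RAW R1: wait I3 write@16)
[I5] 17/21/28/29  (struct: DivU busy until I3 writes@16; RAW R3: wait I4 write@20)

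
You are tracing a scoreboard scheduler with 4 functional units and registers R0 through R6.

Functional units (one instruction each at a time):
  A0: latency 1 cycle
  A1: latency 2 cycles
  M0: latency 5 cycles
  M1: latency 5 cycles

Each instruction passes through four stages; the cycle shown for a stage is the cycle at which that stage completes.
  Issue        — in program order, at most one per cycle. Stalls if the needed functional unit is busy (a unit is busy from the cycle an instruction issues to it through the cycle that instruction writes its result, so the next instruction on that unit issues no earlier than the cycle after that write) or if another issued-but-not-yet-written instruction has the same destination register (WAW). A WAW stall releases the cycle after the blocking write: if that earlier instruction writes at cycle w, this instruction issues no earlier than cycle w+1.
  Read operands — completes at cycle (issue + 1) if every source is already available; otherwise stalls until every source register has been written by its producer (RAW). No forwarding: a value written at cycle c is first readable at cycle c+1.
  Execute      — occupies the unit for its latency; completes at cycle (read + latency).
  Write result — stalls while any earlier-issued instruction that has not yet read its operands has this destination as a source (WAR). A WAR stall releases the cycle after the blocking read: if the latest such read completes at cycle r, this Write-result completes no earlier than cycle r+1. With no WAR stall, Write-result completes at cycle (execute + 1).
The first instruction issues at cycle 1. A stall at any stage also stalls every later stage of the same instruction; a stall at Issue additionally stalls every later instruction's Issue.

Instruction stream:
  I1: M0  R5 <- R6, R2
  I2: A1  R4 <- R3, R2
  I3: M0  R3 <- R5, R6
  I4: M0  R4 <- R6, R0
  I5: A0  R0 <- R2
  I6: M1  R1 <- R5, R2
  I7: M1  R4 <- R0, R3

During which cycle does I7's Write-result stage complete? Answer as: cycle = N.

cycle = 34

I1: IS=1 RO=2 EX=7 WR=8
I2: IS=2 RO=3 EX=5 WR=6
I3: IS=9 RO=10 EX=15 WR=16  [struct: M0 busy until I1 writes@8]
I4: IS=17 RO=18 EX=23 WR=24  [struct: M0 busy until I3 writes@16]
I5: IS=18 RO=19 EX=20 WR=21
I6: IS=19 RO=20 EX=25 WR=26
I7: IS=27 RO=28 EX=33 WR=34  [struct: M1 busy until I6 writes@26]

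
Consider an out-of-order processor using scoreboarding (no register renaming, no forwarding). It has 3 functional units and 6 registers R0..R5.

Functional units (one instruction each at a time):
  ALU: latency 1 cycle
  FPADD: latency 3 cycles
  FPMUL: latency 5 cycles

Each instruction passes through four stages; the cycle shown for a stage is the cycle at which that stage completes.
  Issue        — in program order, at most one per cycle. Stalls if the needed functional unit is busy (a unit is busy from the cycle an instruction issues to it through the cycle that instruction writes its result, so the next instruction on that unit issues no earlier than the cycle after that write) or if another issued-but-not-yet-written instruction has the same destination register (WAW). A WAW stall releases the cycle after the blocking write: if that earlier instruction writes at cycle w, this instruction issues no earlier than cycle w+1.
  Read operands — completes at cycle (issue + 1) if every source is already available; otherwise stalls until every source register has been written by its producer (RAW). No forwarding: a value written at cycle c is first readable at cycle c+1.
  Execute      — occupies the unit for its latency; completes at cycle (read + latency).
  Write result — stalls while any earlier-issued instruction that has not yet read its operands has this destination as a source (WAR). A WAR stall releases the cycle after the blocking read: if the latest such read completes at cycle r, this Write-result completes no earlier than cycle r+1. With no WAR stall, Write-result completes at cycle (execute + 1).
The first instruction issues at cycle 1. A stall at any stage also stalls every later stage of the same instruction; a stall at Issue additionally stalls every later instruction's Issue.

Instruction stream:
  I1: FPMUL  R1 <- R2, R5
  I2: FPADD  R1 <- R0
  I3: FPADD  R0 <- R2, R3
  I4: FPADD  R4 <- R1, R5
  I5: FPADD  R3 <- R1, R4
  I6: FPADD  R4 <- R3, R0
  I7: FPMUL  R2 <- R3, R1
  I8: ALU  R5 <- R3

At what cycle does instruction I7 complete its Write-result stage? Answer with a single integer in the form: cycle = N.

cycle = 41

[1] issue I1 (FPMUL)
[2] I1 read-ops
[7] I1 finished on FPMUL
[8] I1→R1
[9] issue I2 (FPADD)
[10] I2 read-ops
[13] I2 finished on FPADD
[14] I2→R1
[15] issue I3 (FPADD)
[16] I3 read-ops
[19] I3 finished on FPADD
[20] I3→R0
[21] issue I4 (FPADD)
[22] I4 read-ops
[25] I4 finished on FPADD
[26] I4→R4
[27] issue I5 (FPADD)
[28] I5 read-ops
[31] I5 finished on FPADD
[32] I5→R3
[33] issue I6 (FPADD)
[34] I6 read-ops | issue I7 (FPMUL)
[35] I7 read-ops | issue I8 (ALU)
[36] I8 read-ops
[37] I6 finished on FPADD | I8 finished on ALU
[38] I6→R4 | I8→R5
[40] I7 finished on FPMUL
[41] I7→R2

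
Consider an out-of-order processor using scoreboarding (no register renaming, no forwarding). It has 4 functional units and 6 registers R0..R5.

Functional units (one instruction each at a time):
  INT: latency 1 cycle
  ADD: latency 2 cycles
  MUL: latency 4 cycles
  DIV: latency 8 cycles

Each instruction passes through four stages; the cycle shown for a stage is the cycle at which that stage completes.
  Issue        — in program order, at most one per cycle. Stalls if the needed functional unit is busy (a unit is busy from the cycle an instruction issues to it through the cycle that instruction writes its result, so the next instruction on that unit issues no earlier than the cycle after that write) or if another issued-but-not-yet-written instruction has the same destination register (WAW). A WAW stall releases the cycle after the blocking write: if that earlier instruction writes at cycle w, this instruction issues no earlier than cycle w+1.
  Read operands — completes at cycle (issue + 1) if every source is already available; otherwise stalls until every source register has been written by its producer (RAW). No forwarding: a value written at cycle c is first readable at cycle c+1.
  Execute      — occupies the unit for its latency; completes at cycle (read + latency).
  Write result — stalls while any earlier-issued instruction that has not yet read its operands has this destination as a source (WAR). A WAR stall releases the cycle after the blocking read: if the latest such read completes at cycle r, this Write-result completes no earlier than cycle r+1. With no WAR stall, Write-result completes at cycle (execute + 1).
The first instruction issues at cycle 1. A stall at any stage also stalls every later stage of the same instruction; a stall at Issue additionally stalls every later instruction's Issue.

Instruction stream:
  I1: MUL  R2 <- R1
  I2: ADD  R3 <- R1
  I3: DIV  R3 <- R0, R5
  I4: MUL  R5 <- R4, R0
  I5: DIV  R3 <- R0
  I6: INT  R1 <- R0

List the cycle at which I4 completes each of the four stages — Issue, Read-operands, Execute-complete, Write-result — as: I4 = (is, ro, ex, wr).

  I1 | 1 | 2 | 6 | 7
  I2 | 2 | 3 | 5 | 6
  I3 | 7 | 8 | 16 | 17   WAW R3: wait I2 write@6
  I4 | 8 | 9 | 13 | 14
  I5 | 18 | 19 | 27 | 28   struct: DIV busy until I3 writes@17
  I6 | 19 | 20 | 21 | 22

I4 = (8, 9, 13, 14)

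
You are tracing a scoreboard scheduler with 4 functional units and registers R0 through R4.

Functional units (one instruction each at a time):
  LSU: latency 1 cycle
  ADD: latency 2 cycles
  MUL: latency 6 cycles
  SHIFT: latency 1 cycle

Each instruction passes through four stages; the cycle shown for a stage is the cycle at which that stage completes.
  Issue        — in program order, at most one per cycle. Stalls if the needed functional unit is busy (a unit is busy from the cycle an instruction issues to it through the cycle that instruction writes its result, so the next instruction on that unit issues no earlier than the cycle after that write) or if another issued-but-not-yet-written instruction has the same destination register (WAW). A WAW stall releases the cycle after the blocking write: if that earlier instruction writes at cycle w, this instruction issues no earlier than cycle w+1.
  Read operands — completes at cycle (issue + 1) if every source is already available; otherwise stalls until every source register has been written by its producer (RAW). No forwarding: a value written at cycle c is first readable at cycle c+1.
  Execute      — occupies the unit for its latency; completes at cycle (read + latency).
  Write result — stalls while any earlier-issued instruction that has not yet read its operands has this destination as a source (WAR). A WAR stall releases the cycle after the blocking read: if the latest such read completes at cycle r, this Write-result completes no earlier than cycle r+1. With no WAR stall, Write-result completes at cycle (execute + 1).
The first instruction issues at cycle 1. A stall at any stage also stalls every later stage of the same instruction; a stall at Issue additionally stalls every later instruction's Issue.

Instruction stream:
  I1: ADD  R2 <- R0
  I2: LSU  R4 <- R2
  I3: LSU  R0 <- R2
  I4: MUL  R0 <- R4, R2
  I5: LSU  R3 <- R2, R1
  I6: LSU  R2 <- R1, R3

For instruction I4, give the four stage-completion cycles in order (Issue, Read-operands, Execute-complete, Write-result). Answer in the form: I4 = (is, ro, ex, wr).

c1: issue I1 (ADD)
c2: I1 read-ops; issue I2 (LSU)
c4: I1 finished on ADD
c5: I1→R2
c6: I2 read-ops
c7: I2 finished on LSU
c8: I2→R4
c9: issue I3 (LSU)
c10: I3 read-ops
c11: I3 finished on LSU
c12: I3→R0
c13: issue I4 (MUL)
c14: I4 read-ops; issue I5 (LSU)
c15: I5 read-ops
c16: I5 finished on LSU
c17: I5→R3
c18: issue I6 (LSU)
c19: I6 read-ops
c20: I4 finished on MUL; I6 finished on LSU
c21: I4→R0; I6→R2

I4 = (13, 14, 20, 21)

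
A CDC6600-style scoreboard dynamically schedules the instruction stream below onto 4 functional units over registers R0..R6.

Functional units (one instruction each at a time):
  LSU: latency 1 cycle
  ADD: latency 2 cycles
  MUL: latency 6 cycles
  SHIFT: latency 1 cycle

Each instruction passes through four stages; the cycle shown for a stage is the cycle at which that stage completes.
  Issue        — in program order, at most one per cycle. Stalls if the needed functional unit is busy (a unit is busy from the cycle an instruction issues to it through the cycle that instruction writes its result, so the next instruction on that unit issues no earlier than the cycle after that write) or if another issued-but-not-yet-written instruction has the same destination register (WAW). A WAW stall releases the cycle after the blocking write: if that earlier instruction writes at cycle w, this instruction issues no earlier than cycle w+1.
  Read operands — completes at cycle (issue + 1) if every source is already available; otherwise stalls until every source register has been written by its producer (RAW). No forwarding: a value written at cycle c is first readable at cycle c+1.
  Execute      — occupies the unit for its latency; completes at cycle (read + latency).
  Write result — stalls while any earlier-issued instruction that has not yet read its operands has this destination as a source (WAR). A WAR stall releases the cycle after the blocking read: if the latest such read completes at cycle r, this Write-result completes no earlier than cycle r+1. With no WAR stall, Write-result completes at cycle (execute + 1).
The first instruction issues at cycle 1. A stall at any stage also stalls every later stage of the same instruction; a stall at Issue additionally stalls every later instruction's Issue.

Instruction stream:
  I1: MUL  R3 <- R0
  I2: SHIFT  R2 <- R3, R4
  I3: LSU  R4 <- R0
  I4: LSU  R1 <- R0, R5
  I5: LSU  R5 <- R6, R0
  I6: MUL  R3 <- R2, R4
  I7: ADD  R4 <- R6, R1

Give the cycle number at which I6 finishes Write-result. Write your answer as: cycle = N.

  I1 | 1 | 2 | 8 | 9
  I2 | 2 | 10 | 11 | 12   RAW R3: wait I1 write@9
  I3 | 3 | 4 | 5 | 11   WAR R4: wait I2 read@10
  I4 | 12 | 13 | 14 | 15   struct: LSU busy until I3 writes@11
  I5 | 16 | 17 | 18 | 19   struct: LSU busy until I4 writes@15
  I6 | 17 | 18 | 24 | 25
  I7 | 18 | 19 | 21 | 22

cycle = 25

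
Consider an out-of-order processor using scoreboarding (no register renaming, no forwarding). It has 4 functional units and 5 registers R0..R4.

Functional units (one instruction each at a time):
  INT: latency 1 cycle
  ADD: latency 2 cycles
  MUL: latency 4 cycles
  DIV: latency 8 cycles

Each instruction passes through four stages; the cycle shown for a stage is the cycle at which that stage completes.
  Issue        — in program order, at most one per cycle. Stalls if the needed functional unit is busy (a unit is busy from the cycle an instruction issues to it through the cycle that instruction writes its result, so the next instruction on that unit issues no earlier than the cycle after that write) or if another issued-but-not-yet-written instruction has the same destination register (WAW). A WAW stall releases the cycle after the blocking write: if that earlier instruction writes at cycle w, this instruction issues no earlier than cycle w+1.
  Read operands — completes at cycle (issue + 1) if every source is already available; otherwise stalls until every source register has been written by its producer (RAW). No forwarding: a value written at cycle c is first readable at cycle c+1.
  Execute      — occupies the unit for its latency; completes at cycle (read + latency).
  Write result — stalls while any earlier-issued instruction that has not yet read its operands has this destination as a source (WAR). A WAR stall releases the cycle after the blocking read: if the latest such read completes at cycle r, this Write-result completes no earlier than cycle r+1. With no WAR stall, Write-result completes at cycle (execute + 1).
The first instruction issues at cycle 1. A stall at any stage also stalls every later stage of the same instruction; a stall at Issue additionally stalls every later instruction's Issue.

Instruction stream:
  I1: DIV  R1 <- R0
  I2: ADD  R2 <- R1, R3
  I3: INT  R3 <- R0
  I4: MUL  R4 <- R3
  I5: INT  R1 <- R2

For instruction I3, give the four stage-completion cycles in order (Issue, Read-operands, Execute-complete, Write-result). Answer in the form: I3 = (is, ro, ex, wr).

I3 = (3, 4, 5, 13)

cycle 1: issue I1 (DIV)
cycle 2: I1 read-ops; issue I2 (ADD)
cycle 3: issue I3 (INT)
cycle 4: I3 read-ops; issue I4 (MUL)
cycle 5: I3 finished on INT
cycle 10: I1 finished on DIV
cycle 11: I1→R1
cycle 12: I2 read-ops
cycle 13: I3→R3
cycle 14: I2 finished on ADD; I4 read-ops; issue I5 (INT)
cycle 15: I2→R2
cycle 16: I5 read-ops
cycle 17: I5 finished on INT
cycle 18: I4 finished on MUL; I5→R1
cycle 19: I4→R4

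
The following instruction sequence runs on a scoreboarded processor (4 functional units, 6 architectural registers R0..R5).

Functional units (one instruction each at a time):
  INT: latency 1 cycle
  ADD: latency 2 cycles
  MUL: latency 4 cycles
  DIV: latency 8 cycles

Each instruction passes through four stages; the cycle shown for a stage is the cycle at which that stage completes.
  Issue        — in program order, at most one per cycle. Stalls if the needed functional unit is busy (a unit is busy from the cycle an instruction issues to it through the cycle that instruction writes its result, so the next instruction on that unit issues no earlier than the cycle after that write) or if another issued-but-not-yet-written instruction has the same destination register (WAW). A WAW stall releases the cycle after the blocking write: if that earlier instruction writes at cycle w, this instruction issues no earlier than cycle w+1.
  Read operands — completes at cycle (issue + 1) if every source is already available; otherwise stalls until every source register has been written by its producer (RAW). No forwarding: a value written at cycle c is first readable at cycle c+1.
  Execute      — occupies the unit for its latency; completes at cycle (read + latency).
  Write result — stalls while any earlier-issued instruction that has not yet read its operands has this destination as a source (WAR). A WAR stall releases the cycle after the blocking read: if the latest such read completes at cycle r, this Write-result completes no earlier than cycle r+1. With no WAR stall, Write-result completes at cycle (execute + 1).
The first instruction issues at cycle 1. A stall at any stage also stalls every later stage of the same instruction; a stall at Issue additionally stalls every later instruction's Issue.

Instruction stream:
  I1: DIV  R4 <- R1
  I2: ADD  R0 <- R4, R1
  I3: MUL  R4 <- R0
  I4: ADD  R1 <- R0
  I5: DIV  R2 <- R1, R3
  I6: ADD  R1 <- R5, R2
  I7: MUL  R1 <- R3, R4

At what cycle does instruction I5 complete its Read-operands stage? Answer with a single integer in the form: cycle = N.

t=1  I1 issues→DIV
t=2  I1 reads, I2 issues→ADD
t=10  I1 exec-done
t=11  I1 writes R4
t=12  I2 reads, I3 issues→MUL
t=14  I2 exec-done
t=15  I2 writes R0
t=16  I3 reads, I4 issues→ADD
t=17  I4 reads, I5 issues→DIV
t=19  I4 exec-done
t=20  I3 exec-done, I4 writes R1
t=21  I3 writes R4, I5 reads, I6 issues→ADD
t=29  I5 exec-done
t=30  I5 writes R2
t=31  I6 reads
t=33  I6 exec-done
t=34  I6 writes R1
t=35  I7 issues→MUL
t=36  I7 reads
t=40  I7 exec-done
t=41  I7 writes R1

cycle = 21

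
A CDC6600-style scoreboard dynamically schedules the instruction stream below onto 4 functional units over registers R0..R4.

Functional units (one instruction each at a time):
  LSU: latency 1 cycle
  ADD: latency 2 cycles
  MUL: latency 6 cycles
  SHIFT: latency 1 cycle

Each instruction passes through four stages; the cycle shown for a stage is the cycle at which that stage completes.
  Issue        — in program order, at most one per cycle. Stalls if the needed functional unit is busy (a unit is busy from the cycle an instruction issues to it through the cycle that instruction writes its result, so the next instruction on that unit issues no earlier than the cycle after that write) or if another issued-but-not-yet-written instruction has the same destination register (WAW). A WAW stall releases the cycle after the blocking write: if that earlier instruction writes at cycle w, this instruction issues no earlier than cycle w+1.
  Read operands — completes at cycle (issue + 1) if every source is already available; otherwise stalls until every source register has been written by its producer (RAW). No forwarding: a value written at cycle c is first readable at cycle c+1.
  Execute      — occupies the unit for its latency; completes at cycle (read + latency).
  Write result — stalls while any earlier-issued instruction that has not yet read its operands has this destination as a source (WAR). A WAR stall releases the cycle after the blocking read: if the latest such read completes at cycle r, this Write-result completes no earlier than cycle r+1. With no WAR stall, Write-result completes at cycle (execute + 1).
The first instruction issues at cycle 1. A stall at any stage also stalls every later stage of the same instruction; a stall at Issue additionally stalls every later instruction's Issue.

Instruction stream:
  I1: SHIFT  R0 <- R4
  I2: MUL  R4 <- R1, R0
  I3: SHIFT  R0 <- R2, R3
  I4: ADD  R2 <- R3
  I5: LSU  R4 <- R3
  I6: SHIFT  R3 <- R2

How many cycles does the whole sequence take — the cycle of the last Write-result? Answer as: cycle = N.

cycle = 17

c1: I1→SHIFT
c2: I1 RO | I2→MUL
c3: I1 EX
c4: I1 WR R0
c5: I2 RO | I3→SHIFT
c6: I3 RO | I4→ADD
c7: I3 EX | I4 RO
c8: I3 WR R0
c9: I4 EX
c10: I4 WR R2
c11: I2 EX
c12: I2 WR R4
c13: I5→LSU
c14: I5 RO | I6→SHIFT
c15: I5 EX | I6 RO
c16: I5 WR R4 | I6 EX
c17: I6 WR R3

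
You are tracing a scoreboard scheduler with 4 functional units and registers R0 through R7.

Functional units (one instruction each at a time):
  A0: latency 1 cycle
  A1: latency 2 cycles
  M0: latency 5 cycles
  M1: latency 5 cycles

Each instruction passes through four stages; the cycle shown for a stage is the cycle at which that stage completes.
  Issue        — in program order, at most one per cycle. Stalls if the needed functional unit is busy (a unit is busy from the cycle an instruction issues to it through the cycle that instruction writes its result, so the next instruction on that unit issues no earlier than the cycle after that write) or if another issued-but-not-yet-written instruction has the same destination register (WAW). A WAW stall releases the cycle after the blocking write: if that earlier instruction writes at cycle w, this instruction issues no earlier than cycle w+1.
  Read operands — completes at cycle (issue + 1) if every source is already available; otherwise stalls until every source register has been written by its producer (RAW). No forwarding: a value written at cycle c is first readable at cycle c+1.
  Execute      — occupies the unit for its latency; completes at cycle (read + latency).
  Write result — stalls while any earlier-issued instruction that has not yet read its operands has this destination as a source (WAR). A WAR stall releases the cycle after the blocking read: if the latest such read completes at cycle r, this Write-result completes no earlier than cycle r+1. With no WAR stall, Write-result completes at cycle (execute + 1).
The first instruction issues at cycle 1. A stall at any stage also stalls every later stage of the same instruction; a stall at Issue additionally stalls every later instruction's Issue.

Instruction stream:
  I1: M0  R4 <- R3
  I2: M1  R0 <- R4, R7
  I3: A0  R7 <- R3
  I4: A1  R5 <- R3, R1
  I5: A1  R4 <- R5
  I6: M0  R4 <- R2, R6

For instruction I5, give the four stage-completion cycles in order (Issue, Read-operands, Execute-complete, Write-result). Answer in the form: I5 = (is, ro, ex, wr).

I5 = (9, 10, 12, 13)

c1: I1 dispatched to M0
c2: I1 operands ready · I2 dispatched to M1
c3: I3 dispatched to A0
c4: I3 operands ready · I4 dispatched to A1
c5: I3 complete · I4 operands ready
c7: I1 complete · I4 complete
c8: R4←I1 · R5←I4
c9: I2 operands ready · I5 dispatched to A1
c10: R7←I3 · I5 operands ready
c12: I5 complete
c13: R4←I5
c14: I2 complete · I6 dispatched to M0
c15: R0←I2 · I6 operands ready
c20: I6 complete
c21: R4←I6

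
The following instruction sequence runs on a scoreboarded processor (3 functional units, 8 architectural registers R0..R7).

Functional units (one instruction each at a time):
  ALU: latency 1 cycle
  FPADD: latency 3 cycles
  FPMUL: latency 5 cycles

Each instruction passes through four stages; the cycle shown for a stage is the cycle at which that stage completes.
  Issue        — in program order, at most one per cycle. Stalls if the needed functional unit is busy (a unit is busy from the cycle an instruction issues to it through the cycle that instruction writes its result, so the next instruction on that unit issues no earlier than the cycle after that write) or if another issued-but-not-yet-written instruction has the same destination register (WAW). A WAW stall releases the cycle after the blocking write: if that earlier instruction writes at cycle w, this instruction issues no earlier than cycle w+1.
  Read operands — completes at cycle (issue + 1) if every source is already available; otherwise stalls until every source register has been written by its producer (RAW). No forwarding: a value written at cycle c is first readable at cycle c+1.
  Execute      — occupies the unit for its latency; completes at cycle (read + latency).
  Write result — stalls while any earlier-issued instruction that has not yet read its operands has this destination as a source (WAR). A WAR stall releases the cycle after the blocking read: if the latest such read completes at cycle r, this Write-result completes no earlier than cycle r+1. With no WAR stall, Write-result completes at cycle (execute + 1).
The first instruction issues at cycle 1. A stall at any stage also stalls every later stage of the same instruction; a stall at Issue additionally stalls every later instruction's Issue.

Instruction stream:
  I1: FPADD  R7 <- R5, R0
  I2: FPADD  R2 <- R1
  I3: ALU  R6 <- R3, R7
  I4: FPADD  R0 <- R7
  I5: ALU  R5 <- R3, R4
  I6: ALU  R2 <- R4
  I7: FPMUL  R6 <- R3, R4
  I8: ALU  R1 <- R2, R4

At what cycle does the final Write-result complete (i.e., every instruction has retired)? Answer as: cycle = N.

c1: I1→FPADD
c2: I1 RO
c5: I1 EX
c6: I1 WR R7
c7: I2→FPADD
c8: I2 RO · I3→ALU
c9: I3 RO
c10: I3 EX
c11: I2 EX · I3 WR R6
c12: I2 WR R2
c13: I4→FPADD
c14: I4 RO · I5→ALU
c15: I5 RO
c16: I5 EX
c17: I4 EX · I5 WR R5
c18: I4 WR R0 · I6→ALU
c19: I6 RO · I7→FPMUL
c20: I6 EX · I7 RO
c21: I6 WR R2
c22: I8→ALU
c23: I8 RO
c24: I8 EX
c25: I7 EX · I8 WR R1
c26: I7 WR R6

cycle = 26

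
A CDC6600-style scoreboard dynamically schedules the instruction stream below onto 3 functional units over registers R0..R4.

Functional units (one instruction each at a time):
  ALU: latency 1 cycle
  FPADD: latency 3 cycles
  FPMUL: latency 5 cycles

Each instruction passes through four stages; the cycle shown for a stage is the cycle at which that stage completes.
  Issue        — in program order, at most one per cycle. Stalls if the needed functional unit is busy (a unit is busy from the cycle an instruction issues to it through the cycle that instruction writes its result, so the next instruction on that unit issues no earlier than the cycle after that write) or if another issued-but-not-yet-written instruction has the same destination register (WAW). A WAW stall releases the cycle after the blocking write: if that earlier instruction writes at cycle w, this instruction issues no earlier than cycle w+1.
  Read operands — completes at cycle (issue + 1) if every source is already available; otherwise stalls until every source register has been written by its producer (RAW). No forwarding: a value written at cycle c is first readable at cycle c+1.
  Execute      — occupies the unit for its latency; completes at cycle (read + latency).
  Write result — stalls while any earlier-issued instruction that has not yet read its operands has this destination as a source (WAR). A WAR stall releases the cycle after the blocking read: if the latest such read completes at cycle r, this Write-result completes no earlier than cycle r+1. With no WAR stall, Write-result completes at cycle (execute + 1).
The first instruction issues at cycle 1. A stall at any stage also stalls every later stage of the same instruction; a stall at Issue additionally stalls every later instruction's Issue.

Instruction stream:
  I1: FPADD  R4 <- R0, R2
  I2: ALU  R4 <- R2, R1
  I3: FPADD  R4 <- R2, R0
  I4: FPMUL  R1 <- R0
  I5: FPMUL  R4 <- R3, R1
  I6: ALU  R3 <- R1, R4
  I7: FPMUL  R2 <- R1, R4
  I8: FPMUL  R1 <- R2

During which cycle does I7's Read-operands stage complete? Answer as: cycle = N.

I1 -> (1, 2, 5, 6)
I2 -> (7, 8, 9, 10)  // WAW R4: wait I1 write@6
I3 -> (11, 12, 15, 16)  // WAW R4: wait I2 write@10
I4 -> (12, 13, 18, 19)
I5 -> (20, 21, 26, 27)  // struct: FPMUL busy until I4 writes@19
I6 -> (21, 28, 29, 30)  // RAW R4: wait I5 write@27
I7 -> (28, 29, 34, 35)  // struct: FPMUL busy until I5 writes@27
I8 -> (36, 37, 42, 43)  // struct: FPMUL busy until I7 writes@35

cycle = 29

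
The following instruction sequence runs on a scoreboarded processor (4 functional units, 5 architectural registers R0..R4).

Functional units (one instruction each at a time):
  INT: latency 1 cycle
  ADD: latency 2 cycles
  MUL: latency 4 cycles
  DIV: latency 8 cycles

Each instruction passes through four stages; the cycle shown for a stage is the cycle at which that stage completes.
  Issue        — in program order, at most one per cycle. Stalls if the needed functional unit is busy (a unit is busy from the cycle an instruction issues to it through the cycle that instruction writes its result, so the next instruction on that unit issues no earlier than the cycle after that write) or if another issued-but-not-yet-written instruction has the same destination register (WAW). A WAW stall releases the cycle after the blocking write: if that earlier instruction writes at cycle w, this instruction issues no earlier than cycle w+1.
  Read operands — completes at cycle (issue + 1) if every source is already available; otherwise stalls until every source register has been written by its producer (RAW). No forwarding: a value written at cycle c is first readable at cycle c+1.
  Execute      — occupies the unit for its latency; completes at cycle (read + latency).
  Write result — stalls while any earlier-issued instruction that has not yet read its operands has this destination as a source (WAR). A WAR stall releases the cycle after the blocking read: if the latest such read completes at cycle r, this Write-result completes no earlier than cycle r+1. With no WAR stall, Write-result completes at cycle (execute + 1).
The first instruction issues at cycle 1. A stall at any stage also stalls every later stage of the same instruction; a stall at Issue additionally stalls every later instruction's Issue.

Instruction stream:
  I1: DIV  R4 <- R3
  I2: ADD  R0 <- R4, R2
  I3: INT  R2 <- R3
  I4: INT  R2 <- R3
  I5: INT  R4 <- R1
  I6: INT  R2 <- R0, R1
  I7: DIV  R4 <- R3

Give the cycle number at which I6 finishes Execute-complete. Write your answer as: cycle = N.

1) issue 1, read 2, done 10, write 11
2) issue 2, read 12, done 14, write 15  <RAW R4: wait I1 write@11>
3) issue 3, read 4, done 5, write 13  <WAR R2: wait I2 read@12>
4) issue 14, read 15, done 16, write 17  <struct: INT busy until I3 writes@13>
5) issue 18, read 19, done 20, write 21  <struct: INT busy until I4 writes@17>
6) issue 22, read 23, done 24, write 25  <struct: INT busy until I5 writes@21>
7) issue 23, read 24, done 32, write 33

cycle = 24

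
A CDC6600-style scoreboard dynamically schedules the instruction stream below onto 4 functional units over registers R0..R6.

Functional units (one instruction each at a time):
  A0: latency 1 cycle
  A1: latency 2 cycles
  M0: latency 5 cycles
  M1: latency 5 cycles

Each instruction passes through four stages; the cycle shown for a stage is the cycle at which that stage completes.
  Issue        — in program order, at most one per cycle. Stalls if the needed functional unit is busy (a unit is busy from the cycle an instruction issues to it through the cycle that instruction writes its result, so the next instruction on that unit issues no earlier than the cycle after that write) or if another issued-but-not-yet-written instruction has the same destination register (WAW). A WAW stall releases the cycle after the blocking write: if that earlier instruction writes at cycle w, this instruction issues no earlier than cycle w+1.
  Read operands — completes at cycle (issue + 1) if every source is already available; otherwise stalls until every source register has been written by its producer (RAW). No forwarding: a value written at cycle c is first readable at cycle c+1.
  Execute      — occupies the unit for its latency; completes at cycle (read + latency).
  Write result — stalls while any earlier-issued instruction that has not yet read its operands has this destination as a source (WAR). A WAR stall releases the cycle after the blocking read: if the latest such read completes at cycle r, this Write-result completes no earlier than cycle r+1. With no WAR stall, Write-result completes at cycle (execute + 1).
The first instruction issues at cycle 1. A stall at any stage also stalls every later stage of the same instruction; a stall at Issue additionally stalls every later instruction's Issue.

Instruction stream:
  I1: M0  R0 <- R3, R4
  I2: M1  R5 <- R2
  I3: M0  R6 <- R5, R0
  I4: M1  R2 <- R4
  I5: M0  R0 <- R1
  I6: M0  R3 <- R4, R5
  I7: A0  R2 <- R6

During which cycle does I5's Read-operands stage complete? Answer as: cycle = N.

I1  is:1  ro:2  ex:7  wr:8
I2  is:2  ro:3  ex:8  wr:9
I3  is:9  ro:10  ex:15  wr:16  — struct: M0 busy until I1 writes@8
I4  is:10  ro:11  ex:16  wr:17
I5  is:17  ro:18  ex:23  wr:24  — struct: M0 busy until I3 writes@16
I6  is:25  ro:26  ex:31  wr:32  — struct: M0 busy until I5 writes@24
I7  is:26  ro:27  ex:28  wr:29

cycle = 18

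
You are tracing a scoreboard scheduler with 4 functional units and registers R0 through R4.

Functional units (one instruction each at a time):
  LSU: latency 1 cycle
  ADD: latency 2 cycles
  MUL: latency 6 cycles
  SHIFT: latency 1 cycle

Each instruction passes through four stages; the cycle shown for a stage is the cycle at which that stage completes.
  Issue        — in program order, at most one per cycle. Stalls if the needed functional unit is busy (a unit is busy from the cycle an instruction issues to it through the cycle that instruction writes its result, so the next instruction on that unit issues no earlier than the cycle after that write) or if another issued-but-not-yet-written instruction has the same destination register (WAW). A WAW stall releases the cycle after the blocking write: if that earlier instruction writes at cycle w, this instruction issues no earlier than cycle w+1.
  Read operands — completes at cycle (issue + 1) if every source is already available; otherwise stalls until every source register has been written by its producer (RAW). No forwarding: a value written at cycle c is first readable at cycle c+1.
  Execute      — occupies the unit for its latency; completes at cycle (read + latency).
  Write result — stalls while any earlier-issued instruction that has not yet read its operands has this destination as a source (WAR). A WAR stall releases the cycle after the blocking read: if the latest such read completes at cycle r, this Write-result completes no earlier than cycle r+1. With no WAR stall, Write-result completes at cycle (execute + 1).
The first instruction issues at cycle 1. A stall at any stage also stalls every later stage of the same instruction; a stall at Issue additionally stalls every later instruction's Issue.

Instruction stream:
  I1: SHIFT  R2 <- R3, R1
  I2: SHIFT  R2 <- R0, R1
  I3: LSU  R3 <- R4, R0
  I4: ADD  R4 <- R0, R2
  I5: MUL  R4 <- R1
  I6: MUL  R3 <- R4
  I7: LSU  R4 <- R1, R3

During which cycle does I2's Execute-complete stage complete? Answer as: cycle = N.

cycle = 7

I1 -> (1, 2, 3, 4)
I2 -> (5, 6, 7, 8)  // struct: SHIFT busy until I1 writes@4
I3 -> (6, 7, 8, 9)
I4 -> (7, 9, 11, 12)  // RAW R2: wait I2 write@8
I5 -> (13, 14, 20, 21)  // WAW R4: wait I4 write@12
I6 -> (22, 23, 29, 30)  // struct: MUL busy until I5 writes@21
I7 -> (23, 31, 32, 33)  // RAW R3: wait I6 write@30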